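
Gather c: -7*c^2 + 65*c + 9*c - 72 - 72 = -7*c^2 + 74*c - 144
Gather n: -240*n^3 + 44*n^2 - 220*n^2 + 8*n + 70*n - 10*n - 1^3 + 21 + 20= -240*n^3 - 176*n^2 + 68*n + 40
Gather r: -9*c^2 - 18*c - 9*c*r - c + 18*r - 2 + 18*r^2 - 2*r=-9*c^2 - 19*c + 18*r^2 + r*(16 - 9*c) - 2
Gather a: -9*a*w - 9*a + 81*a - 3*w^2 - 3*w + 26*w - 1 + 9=a*(72 - 9*w) - 3*w^2 + 23*w + 8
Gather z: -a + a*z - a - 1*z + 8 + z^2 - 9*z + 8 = -2*a + z^2 + z*(a - 10) + 16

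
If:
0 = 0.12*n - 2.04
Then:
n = 17.00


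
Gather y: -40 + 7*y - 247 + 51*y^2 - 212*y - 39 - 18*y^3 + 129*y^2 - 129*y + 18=-18*y^3 + 180*y^2 - 334*y - 308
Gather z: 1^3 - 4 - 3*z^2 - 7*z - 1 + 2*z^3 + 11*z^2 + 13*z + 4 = 2*z^3 + 8*z^2 + 6*z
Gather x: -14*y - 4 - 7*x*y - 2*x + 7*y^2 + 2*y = x*(-7*y - 2) + 7*y^2 - 12*y - 4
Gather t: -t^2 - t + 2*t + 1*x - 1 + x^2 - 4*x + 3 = -t^2 + t + x^2 - 3*x + 2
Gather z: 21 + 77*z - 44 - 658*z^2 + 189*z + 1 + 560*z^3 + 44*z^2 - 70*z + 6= 560*z^3 - 614*z^2 + 196*z - 16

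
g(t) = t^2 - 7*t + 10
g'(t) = 2*t - 7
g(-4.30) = 58.59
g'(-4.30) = -15.60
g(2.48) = -1.21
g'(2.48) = -2.04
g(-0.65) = 14.97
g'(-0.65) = -8.30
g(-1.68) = 24.58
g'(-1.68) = -10.36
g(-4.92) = 68.65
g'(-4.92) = -16.84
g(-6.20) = 91.84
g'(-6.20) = -19.40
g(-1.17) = 19.56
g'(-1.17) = -9.34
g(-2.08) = 28.89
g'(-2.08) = -11.16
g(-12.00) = 238.00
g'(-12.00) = -31.00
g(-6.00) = 88.00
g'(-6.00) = -19.00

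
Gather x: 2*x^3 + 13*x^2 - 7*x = 2*x^3 + 13*x^2 - 7*x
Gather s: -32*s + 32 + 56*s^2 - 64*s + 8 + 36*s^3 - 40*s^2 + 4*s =36*s^3 + 16*s^2 - 92*s + 40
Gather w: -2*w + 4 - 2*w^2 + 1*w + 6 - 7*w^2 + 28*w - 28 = -9*w^2 + 27*w - 18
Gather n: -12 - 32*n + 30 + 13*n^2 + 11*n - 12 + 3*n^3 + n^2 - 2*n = 3*n^3 + 14*n^2 - 23*n + 6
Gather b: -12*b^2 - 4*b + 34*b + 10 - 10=-12*b^2 + 30*b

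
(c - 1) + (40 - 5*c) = 39 - 4*c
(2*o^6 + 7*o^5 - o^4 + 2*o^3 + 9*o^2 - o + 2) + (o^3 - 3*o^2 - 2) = 2*o^6 + 7*o^5 - o^4 + 3*o^3 + 6*o^2 - o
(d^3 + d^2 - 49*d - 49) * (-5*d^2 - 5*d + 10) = -5*d^5 - 10*d^4 + 250*d^3 + 500*d^2 - 245*d - 490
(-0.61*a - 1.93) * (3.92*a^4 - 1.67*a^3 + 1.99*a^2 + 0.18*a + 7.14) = -2.3912*a^5 - 6.5469*a^4 + 2.0092*a^3 - 3.9505*a^2 - 4.7028*a - 13.7802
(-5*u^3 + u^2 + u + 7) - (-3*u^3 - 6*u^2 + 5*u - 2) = -2*u^3 + 7*u^2 - 4*u + 9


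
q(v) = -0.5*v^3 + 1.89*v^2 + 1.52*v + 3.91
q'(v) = -1.5*v^2 + 3.78*v + 1.52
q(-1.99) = 12.31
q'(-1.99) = -11.94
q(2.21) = 11.10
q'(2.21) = 2.55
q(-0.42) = 3.64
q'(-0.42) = -0.33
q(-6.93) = 250.55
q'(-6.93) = -96.71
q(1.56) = 8.98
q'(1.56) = 3.77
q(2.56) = 11.80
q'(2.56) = 1.37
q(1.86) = 10.06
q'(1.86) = 3.36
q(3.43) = 11.18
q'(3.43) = -3.16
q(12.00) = -569.69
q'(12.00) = -169.12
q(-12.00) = 1121.83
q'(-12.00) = -259.84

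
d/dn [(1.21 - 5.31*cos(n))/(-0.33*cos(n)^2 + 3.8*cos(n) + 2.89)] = (1.7523*cos(n)^2 - 0.7986*cos(n) + 19.9439)*sin(n)/(0.1089*cos(n)^4 - 2.508*cos(n)^3 + 12.5326*cos(n)^2 + 21.964*cos(n) + 8.3521)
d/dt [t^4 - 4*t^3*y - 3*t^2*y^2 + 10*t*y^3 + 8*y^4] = 4*t^3 - 12*t^2*y - 6*t*y^2 + 10*y^3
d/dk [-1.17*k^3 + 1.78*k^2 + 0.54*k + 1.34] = -3.51*k^2 + 3.56*k + 0.54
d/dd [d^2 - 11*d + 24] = 2*d - 11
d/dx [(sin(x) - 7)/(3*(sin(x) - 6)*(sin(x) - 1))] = (14*sin(x) + cos(x)^2 - 44)*cos(x)/(3*(sin(x) - 6)^2*(sin(x) - 1)^2)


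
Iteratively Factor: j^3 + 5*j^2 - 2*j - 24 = (j + 4)*(j^2 + j - 6) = (j - 2)*(j + 4)*(j + 3)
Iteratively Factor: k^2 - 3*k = (k)*(k - 3)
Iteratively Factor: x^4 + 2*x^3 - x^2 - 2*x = (x - 1)*(x^3 + 3*x^2 + 2*x) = (x - 1)*(x + 2)*(x^2 + x) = x*(x - 1)*(x + 2)*(x + 1)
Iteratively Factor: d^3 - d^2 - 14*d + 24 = (d - 3)*(d^2 + 2*d - 8) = (d - 3)*(d + 4)*(d - 2)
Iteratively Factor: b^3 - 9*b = (b)*(b^2 - 9) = b*(b + 3)*(b - 3)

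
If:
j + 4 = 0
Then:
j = -4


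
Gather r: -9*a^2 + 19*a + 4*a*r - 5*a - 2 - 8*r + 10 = -9*a^2 + 14*a + r*(4*a - 8) + 8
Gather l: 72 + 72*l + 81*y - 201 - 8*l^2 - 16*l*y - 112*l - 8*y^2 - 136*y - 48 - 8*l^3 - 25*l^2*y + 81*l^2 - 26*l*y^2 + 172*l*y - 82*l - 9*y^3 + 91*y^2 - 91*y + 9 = -8*l^3 + l^2*(73 - 25*y) + l*(-26*y^2 + 156*y - 122) - 9*y^3 + 83*y^2 - 146*y - 168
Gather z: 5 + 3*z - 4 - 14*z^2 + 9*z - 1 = -14*z^2 + 12*z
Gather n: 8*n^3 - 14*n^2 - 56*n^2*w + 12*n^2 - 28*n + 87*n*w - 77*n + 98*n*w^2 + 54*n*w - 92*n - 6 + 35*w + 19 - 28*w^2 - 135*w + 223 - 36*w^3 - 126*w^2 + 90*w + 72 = 8*n^3 + n^2*(-56*w - 2) + n*(98*w^2 + 141*w - 197) - 36*w^3 - 154*w^2 - 10*w + 308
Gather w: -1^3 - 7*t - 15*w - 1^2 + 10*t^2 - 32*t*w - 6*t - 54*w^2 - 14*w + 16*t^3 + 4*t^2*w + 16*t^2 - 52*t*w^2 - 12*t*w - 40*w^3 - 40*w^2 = 16*t^3 + 26*t^2 - 13*t - 40*w^3 + w^2*(-52*t - 94) + w*(4*t^2 - 44*t - 29) - 2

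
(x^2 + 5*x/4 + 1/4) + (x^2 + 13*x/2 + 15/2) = 2*x^2 + 31*x/4 + 31/4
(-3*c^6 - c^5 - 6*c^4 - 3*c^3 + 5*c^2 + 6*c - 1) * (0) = 0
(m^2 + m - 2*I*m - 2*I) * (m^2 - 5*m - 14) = m^4 - 4*m^3 - 2*I*m^3 - 19*m^2 + 8*I*m^2 - 14*m + 38*I*m + 28*I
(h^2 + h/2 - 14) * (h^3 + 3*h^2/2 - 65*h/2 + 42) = h^5 + 2*h^4 - 183*h^3/4 + 19*h^2/4 + 476*h - 588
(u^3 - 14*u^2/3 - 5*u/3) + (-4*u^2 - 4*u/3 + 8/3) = u^3 - 26*u^2/3 - 3*u + 8/3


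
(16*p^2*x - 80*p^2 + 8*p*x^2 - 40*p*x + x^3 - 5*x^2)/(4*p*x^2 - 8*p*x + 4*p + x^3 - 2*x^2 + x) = (4*p*x - 20*p + x^2 - 5*x)/(x^2 - 2*x + 1)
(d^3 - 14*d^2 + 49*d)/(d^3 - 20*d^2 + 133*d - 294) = d/(d - 6)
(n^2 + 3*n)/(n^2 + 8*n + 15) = n/(n + 5)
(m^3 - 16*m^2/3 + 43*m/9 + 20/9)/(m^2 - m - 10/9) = (3*m^2 - 11*m - 4)/(3*m + 2)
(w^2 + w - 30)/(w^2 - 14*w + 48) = (w^2 + w - 30)/(w^2 - 14*w + 48)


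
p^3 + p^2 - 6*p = p*(p - 2)*(p + 3)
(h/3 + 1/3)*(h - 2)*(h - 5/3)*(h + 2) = h^4/3 - 2*h^3/9 - 17*h^2/9 + 8*h/9 + 20/9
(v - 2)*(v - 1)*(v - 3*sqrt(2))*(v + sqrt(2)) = v^4 - 3*v^3 - 2*sqrt(2)*v^3 - 4*v^2 + 6*sqrt(2)*v^2 - 4*sqrt(2)*v + 18*v - 12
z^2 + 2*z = z*(z + 2)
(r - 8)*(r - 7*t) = r^2 - 7*r*t - 8*r + 56*t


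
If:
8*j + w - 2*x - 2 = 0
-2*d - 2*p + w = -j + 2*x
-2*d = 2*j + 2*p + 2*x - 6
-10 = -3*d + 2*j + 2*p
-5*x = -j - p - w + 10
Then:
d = 281/85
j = -77/85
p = 147/170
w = 741/85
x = -9/34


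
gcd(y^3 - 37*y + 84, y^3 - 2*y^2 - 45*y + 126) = y^2 + 4*y - 21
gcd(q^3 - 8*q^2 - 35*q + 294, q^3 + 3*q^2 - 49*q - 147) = q - 7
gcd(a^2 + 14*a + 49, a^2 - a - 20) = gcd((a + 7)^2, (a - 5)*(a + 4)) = 1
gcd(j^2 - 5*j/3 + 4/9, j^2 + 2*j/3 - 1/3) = j - 1/3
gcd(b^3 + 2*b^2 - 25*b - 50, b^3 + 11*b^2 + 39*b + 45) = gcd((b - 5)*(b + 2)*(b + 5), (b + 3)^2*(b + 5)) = b + 5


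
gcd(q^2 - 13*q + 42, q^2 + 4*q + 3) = 1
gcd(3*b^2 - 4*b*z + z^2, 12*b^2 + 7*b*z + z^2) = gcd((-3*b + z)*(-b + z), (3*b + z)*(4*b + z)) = 1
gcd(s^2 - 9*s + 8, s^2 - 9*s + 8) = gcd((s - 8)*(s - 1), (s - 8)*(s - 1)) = s^2 - 9*s + 8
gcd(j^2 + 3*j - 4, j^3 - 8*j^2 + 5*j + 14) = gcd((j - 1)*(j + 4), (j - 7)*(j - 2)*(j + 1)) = 1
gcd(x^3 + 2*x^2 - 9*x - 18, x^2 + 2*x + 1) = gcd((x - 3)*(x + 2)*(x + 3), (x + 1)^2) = 1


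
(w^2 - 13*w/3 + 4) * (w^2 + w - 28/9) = w^4 - 10*w^3/3 - 31*w^2/9 + 472*w/27 - 112/9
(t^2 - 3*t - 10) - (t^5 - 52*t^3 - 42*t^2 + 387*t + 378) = -t^5 + 52*t^3 + 43*t^2 - 390*t - 388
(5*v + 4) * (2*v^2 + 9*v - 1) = 10*v^3 + 53*v^2 + 31*v - 4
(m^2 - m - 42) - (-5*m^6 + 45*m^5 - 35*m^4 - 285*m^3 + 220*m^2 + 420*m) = 5*m^6 - 45*m^5 + 35*m^4 + 285*m^3 - 219*m^2 - 421*m - 42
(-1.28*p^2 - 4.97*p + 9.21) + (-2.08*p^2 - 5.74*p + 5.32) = -3.36*p^2 - 10.71*p + 14.53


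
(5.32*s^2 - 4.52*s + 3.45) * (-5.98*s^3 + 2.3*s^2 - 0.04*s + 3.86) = -31.8136*s^5 + 39.2656*s^4 - 31.2398*s^3 + 28.651*s^2 - 17.5852*s + 13.317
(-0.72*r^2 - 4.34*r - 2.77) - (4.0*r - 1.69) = -0.72*r^2 - 8.34*r - 1.08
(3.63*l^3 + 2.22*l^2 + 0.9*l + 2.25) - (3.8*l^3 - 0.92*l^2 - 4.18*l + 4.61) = -0.17*l^3 + 3.14*l^2 + 5.08*l - 2.36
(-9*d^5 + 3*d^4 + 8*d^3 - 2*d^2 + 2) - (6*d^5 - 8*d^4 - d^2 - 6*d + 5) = -15*d^5 + 11*d^4 + 8*d^3 - d^2 + 6*d - 3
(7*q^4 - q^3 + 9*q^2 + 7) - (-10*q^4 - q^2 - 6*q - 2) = 17*q^4 - q^3 + 10*q^2 + 6*q + 9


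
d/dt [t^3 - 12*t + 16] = 3*t^2 - 12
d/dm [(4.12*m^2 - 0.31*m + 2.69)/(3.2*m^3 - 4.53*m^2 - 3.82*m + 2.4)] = (-13.184*m^4 + 1.984*m^3 - 42.9667*m^2 + 44.1474*m + 9.5318)/(10.24*m^6 - 28.992*m^5 - 3.9271*m^4 + 49.9692*m^3 - 7.1516*m^2 - 18.336*m + 5.76)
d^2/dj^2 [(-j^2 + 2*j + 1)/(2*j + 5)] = -82/(8*j^3 + 60*j^2 + 150*j + 125)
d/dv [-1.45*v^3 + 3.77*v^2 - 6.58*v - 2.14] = -4.35*v^2 + 7.54*v - 6.58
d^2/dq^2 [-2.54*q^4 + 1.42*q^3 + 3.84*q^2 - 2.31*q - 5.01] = -30.48*q^2 + 8.52*q + 7.68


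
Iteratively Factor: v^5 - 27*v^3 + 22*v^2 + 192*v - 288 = (v + 4)*(v^4 - 4*v^3 - 11*v^2 + 66*v - 72) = (v - 3)*(v + 4)*(v^3 - v^2 - 14*v + 24) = (v - 3)*(v + 4)^2*(v^2 - 5*v + 6) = (v - 3)^2*(v + 4)^2*(v - 2)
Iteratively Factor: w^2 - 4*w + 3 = (w - 3)*(w - 1)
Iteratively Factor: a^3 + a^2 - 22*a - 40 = (a - 5)*(a^2 + 6*a + 8) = (a - 5)*(a + 2)*(a + 4)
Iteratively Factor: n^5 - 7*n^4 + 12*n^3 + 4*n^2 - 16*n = (n - 2)*(n^4 - 5*n^3 + 2*n^2 + 8*n) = (n - 2)^2*(n^3 - 3*n^2 - 4*n) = (n - 2)^2*(n + 1)*(n^2 - 4*n) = (n - 4)*(n - 2)^2*(n + 1)*(n)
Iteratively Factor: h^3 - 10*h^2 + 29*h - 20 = (h - 5)*(h^2 - 5*h + 4) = (h - 5)*(h - 4)*(h - 1)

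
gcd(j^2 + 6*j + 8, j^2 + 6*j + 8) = j^2 + 6*j + 8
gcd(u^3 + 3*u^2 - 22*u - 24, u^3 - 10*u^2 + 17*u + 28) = u^2 - 3*u - 4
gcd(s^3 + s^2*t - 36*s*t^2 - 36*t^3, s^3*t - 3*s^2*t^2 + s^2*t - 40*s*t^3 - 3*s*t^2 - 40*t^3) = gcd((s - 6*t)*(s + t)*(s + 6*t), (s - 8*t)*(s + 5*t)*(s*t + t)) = 1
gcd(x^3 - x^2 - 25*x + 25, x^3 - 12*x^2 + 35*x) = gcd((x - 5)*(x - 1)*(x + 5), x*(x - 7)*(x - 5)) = x - 5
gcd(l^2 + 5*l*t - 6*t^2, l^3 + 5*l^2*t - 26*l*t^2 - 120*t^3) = l + 6*t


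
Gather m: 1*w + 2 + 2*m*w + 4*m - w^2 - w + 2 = m*(2*w + 4) - w^2 + 4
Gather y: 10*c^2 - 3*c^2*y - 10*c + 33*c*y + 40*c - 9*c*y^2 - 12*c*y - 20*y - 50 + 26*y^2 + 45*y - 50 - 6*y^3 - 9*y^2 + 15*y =10*c^2 + 30*c - 6*y^3 + y^2*(17 - 9*c) + y*(-3*c^2 + 21*c + 40) - 100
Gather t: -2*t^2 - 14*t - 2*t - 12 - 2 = -2*t^2 - 16*t - 14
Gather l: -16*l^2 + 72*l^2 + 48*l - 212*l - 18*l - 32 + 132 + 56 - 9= 56*l^2 - 182*l + 147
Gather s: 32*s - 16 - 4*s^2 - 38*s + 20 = -4*s^2 - 6*s + 4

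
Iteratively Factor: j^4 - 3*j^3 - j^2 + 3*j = (j - 1)*(j^3 - 2*j^2 - 3*j) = j*(j - 1)*(j^2 - 2*j - 3) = j*(j - 3)*(j - 1)*(j + 1)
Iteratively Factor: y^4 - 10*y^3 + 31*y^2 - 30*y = (y - 5)*(y^3 - 5*y^2 + 6*y) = y*(y - 5)*(y^2 - 5*y + 6) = y*(y - 5)*(y - 2)*(y - 3)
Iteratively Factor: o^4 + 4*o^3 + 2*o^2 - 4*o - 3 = (o - 1)*(o^3 + 5*o^2 + 7*o + 3) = (o - 1)*(o + 1)*(o^2 + 4*o + 3) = (o - 1)*(o + 1)*(o + 3)*(o + 1)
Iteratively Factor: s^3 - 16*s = (s - 4)*(s^2 + 4*s) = (s - 4)*(s + 4)*(s)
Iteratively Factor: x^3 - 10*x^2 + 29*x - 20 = (x - 4)*(x^2 - 6*x + 5) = (x - 4)*(x - 1)*(x - 5)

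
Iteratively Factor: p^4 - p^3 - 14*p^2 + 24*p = (p - 2)*(p^3 + p^2 - 12*p) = (p - 2)*(p + 4)*(p^2 - 3*p) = (p - 3)*(p - 2)*(p + 4)*(p)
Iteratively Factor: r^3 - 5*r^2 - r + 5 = (r + 1)*(r^2 - 6*r + 5) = (r - 5)*(r + 1)*(r - 1)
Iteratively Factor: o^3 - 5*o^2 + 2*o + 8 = (o - 4)*(o^2 - o - 2) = (o - 4)*(o + 1)*(o - 2)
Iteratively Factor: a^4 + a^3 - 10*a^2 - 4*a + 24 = (a + 3)*(a^3 - 2*a^2 - 4*a + 8) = (a + 2)*(a + 3)*(a^2 - 4*a + 4) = (a - 2)*(a + 2)*(a + 3)*(a - 2)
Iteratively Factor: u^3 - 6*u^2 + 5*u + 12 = (u - 3)*(u^2 - 3*u - 4) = (u - 3)*(u + 1)*(u - 4)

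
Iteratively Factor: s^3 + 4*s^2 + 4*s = (s + 2)*(s^2 + 2*s) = s*(s + 2)*(s + 2)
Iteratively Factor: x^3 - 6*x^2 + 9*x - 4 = (x - 1)*(x^2 - 5*x + 4) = (x - 4)*(x - 1)*(x - 1)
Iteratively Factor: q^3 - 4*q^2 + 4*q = (q - 2)*(q^2 - 2*q) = (q - 2)^2*(q)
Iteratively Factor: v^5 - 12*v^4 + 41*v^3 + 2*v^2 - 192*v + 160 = (v + 2)*(v^4 - 14*v^3 + 69*v^2 - 136*v + 80) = (v - 4)*(v + 2)*(v^3 - 10*v^2 + 29*v - 20) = (v - 4)*(v - 1)*(v + 2)*(v^2 - 9*v + 20) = (v - 5)*(v - 4)*(v - 1)*(v + 2)*(v - 4)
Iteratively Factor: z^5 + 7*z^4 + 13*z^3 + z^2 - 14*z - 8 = (z - 1)*(z^4 + 8*z^3 + 21*z^2 + 22*z + 8) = (z - 1)*(z + 2)*(z^3 + 6*z^2 + 9*z + 4) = (z - 1)*(z + 1)*(z + 2)*(z^2 + 5*z + 4) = (z - 1)*(z + 1)^2*(z + 2)*(z + 4)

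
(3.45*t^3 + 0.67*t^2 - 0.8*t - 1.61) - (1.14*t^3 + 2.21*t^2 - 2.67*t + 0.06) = 2.31*t^3 - 1.54*t^2 + 1.87*t - 1.67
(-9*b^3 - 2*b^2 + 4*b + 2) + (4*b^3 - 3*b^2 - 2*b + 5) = -5*b^3 - 5*b^2 + 2*b + 7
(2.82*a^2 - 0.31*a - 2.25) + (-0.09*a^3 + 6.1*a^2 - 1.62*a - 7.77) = -0.09*a^3 + 8.92*a^2 - 1.93*a - 10.02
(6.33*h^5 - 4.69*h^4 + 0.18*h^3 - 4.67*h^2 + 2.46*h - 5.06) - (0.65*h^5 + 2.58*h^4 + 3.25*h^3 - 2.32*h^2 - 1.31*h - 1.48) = 5.68*h^5 - 7.27*h^4 - 3.07*h^3 - 2.35*h^2 + 3.77*h - 3.58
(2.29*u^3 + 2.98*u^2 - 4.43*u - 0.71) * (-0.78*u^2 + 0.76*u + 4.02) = -1.7862*u^5 - 0.584*u^4 + 14.926*u^3 + 9.1666*u^2 - 18.3482*u - 2.8542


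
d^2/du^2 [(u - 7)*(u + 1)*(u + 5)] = 6*u - 2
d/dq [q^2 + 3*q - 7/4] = 2*q + 3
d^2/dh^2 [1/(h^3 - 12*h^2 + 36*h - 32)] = 12*(h^2 - 12*h + 38)/(h^7 - 32*h^6 + 408*h^5 - 2656*h^4 + 9488*h^3 - 18816*h^2 + 19456*h - 8192)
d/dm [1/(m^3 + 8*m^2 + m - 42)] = (-3*m^2 - 16*m - 1)/(m^3 + 8*m^2 + m - 42)^2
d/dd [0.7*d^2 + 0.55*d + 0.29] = 1.4*d + 0.55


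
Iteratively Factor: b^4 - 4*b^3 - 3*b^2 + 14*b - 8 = (b - 1)*(b^3 - 3*b^2 - 6*b + 8) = (b - 1)^2*(b^2 - 2*b - 8) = (b - 4)*(b - 1)^2*(b + 2)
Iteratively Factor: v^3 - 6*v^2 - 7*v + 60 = (v + 3)*(v^2 - 9*v + 20) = (v - 4)*(v + 3)*(v - 5)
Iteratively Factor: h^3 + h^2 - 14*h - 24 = (h + 3)*(h^2 - 2*h - 8) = (h + 2)*(h + 3)*(h - 4)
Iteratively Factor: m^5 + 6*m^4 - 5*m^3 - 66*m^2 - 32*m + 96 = (m + 2)*(m^4 + 4*m^3 - 13*m^2 - 40*m + 48) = (m + 2)*(m + 4)*(m^3 - 13*m + 12) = (m + 2)*(m + 4)^2*(m^2 - 4*m + 3) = (m - 1)*(m + 2)*(m + 4)^2*(m - 3)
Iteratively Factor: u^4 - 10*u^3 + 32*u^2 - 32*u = (u - 4)*(u^3 - 6*u^2 + 8*u) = (u - 4)^2*(u^2 - 2*u) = u*(u - 4)^2*(u - 2)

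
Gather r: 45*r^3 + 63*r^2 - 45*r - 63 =45*r^3 + 63*r^2 - 45*r - 63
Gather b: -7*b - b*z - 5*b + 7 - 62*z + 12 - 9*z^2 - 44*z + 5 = b*(-z - 12) - 9*z^2 - 106*z + 24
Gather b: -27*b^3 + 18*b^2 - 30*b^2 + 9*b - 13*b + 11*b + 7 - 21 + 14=-27*b^3 - 12*b^2 + 7*b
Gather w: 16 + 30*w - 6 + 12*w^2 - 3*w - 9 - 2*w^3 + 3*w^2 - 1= -2*w^3 + 15*w^2 + 27*w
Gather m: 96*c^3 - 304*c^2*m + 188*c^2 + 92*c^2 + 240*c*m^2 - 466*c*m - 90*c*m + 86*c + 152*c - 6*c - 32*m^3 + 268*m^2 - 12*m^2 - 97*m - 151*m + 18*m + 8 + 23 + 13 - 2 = 96*c^3 + 280*c^2 + 232*c - 32*m^3 + m^2*(240*c + 256) + m*(-304*c^2 - 556*c - 230) + 42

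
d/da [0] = 0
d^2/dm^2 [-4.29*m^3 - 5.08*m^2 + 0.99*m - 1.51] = -25.74*m - 10.16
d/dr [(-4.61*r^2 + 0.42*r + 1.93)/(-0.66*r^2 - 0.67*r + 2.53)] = (3.3659*r^2 - 20.779*r + 2.3557)/(0.4356*r^4 + 0.8844*r^3 - 2.8907*r^2 - 3.3902*r + 6.4009)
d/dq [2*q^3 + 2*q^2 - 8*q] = 6*q^2 + 4*q - 8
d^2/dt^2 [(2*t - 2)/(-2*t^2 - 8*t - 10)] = 2*(-4*(t - 1)*(t + 2)^2 + 3*(t + 1)*(t^2 + 4*t + 5))/(t^2 + 4*t + 5)^3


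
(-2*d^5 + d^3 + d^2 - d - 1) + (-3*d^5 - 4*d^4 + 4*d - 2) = -5*d^5 - 4*d^4 + d^3 + d^2 + 3*d - 3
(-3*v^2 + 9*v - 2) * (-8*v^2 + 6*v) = 24*v^4 - 90*v^3 + 70*v^2 - 12*v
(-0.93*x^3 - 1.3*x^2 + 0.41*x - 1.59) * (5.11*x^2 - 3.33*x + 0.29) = -4.7523*x^5 - 3.5461*x^4 + 6.1544*x^3 - 9.8672*x^2 + 5.4136*x - 0.4611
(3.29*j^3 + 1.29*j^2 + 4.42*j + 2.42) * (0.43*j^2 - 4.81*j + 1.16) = 1.4147*j^5 - 15.2702*j^4 - 0.4879*j^3 - 18.7232*j^2 - 6.513*j + 2.8072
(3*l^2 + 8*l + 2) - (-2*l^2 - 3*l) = 5*l^2 + 11*l + 2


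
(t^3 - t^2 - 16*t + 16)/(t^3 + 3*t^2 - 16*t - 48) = (t - 1)/(t + 3)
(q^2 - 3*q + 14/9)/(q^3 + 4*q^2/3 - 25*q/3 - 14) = (9*q^2 - 27*q + 14)/(3*(3*q^3 + 4*q^2 - 25*q - 42))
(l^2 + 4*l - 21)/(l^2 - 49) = (l - 3)/(l - 7)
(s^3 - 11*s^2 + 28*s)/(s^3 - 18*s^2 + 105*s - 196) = s/(s - 7)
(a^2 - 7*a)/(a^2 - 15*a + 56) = a/(a - 8)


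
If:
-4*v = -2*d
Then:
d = 2*v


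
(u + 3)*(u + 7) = u^2 + 10*u + 21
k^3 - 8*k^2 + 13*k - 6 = (k - 6)*(k - 1)^2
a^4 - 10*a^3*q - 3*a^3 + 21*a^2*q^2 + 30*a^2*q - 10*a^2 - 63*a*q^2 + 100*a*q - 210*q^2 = (a - 5)*(a + 2)*(a - 7*q)*(a - 3*q)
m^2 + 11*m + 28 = (m + 4)*(m + 7)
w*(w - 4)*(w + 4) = w^3 - 16*w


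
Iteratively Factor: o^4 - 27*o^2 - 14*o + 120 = (o - 2)*(o^3 + 2*o^2 - 23*o - 60) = (o - 2)*(o + 4)*(o^2 - 2*o - 15) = (o - 2)*(o + 3)*(o + 4)*(o - 5)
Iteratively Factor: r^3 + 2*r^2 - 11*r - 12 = (r + 4)*(r^2 - 2*r - 3) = (r - 3)*(r + 4)*(r + 1)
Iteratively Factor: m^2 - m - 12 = (m - 4)*(m + 3)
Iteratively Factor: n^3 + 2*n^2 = (n + 2)*(n^2) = n*(n + 2)*(n)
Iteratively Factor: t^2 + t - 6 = (t - 2)*(t + 3)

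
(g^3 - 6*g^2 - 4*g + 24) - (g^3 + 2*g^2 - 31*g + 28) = -8*g^2 + 27*g - 4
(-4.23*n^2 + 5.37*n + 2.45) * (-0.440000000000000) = 1.8612*n^2 - 2.3628*n - 1.078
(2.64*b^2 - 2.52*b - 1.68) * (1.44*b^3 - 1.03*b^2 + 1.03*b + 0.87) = 3.8016*b^5 - 6.348*b^4 + 2.8956*b^3 + 1.4316*b^2 - 3.9228*b - 1.4616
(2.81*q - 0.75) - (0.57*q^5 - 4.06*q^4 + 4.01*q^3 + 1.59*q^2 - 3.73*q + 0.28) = -0.57*q^5 + 4.06*q^4 - 4.01*q^3 - 1.59*q^2 + 6.54*q - 1.03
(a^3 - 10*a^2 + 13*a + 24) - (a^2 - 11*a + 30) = a^3 - 11*a^2 + 24*a - 6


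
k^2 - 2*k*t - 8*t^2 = (k - 4*t)*(k + 2*t)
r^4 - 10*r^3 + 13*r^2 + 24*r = r*(r - 8)*(r - 3)*(r + 1)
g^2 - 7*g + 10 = (g - 5)*(g - 2)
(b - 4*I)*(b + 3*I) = b^2 - I*b + 12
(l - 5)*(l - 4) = l^2 - 9*l + 20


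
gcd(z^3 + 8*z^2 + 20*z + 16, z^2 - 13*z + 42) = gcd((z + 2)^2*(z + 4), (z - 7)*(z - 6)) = 1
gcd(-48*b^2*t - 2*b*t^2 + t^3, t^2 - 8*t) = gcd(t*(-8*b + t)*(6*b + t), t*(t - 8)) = t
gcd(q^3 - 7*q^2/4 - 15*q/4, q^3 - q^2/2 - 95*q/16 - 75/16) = q^2 - 7*q/4 - 15/4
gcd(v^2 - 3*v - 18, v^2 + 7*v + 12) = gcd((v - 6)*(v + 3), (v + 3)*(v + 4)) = v + 3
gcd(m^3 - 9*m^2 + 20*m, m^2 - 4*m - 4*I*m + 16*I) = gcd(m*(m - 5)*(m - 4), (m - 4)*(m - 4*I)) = m - 4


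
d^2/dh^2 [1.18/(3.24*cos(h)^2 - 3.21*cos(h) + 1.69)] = (-49.548672*(1 - cos(h)^2)^2 + 36.817416*cos(h)^3 - 11.088342*cos(h)^2 - 80.036214*cos(h) + 60.943932)/(3.24*cos(h)^2 - 3.21*cos(h) + 1.69)^3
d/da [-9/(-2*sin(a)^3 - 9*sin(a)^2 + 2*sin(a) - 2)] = 18*(-18*sin(2*a) + cos(a) + 3*cos(3*a))/(-sin(a) - sin(3*a) - 9*cos(2*a) + 13)^2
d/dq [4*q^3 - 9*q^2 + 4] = 6*q*(2*q - 3)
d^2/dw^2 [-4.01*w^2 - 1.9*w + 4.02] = -8.02000000000000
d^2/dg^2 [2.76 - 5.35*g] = 0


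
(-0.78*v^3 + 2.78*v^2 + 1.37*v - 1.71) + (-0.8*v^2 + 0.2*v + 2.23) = -0.78*v^3 + 1.98*v^2 + 1.57*v + 0.52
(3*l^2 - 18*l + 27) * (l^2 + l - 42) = 3*l^4 - 15*l^3 - 117*l^2 + 783*l - 1134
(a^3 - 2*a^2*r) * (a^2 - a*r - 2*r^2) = a^5 - 3*a^4*r + 4*a^2*r^3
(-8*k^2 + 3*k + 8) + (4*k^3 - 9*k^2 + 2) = 4*k^3 - 17*k^2 + 3*k + 10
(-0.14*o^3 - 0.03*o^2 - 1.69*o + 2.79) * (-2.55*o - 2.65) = 0.357*o^4 + 0.4475*o^3 + 4.389*o^2 - 2.636*o - 7.3935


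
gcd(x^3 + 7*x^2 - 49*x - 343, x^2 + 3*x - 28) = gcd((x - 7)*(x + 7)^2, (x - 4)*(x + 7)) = x + 7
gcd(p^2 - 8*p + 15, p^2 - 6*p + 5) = p - 5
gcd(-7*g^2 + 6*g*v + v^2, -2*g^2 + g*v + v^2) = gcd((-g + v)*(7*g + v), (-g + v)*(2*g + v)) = -g + v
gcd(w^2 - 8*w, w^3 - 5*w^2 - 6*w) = w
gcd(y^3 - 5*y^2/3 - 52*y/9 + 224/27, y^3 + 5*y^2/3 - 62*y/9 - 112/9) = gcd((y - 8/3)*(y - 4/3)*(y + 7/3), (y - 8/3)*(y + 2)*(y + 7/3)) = y^2 - y/3 - 56/9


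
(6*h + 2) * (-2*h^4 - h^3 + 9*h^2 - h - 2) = -12*h^5 - 10*h^4 + 52*h^3 + 12*h^2 - 14*h - 4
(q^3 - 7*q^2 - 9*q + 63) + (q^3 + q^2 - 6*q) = 2*q^3 - 6*q^2 - 15*q + 63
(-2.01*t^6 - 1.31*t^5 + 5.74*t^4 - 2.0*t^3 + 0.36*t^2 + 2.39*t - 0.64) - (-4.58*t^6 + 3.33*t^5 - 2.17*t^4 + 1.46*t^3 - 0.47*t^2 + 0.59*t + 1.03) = 2.57*t^6 - 4.64*t^5 + 7.91*t^4 - 3.46*t^3 + 0.83*t^2 + 1.8*t - 1.67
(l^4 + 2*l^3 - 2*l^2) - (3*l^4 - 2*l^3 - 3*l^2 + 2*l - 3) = -2*l^4 + 4*l^3 + l^2 - 2*l + 3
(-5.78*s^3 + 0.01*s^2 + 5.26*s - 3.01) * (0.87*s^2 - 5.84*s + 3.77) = -5.0286*s^5 + 33.7639*s^4 - 17.2728*s^3 - 33.2994*s^2 + 37.4086*s - 11.3477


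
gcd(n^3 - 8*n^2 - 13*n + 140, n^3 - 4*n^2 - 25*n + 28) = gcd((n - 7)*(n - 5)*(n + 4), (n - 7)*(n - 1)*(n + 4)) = n^2 - 3*n - 28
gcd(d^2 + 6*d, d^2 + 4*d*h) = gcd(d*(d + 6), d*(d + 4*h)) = d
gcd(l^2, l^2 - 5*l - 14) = 1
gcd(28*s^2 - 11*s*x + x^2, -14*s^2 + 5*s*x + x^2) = 1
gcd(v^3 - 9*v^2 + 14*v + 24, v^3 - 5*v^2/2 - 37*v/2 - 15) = v^2 - 5*v - 6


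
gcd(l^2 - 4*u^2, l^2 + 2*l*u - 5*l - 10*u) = l + 2*u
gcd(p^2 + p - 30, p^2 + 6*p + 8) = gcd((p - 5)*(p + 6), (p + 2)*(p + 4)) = 1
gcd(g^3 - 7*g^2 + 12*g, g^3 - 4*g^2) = g^2 - 4*g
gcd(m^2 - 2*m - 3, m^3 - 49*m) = 1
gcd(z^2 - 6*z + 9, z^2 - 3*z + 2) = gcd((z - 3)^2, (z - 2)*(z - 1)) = 1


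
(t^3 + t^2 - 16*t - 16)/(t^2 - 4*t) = t + 5 + 4/t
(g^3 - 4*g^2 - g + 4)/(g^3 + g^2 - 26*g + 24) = (g + 1)/(g + 6)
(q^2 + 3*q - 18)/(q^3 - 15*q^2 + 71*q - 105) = (q + 6)/(q^2 - 12*q + 35)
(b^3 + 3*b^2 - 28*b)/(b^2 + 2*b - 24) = b*(b + 7)/(b + 6)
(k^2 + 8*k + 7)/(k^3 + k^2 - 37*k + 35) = (k + 1)/(k^2 - 6*k + 5)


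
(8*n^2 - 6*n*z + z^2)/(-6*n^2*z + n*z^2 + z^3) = (-4*n + z)/(z*(3*n + z))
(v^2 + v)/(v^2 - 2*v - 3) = v/(v - 3)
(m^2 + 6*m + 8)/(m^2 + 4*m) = (m + 2)/m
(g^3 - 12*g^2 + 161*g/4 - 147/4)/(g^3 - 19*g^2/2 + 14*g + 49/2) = (g - 3/2)/(g + 1)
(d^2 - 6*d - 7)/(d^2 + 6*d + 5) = (d - 7)/(d + 5)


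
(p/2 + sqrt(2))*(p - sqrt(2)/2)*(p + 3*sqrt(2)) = p^3/2 + 9*sqrt(2)*p^2/4 + 7*p/2 - 3*sqrt(2)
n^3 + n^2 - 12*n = n*(n - 3)*(n + 4)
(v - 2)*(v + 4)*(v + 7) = v^3 + 9*v^2 + 6*v - 56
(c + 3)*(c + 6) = c^2 + 9*c + 18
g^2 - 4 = (g - 2)*(g + 2)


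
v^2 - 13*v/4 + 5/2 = (v - 2)*(v - 5/4)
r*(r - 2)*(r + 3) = r^3 + r^2 - 6*r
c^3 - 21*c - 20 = (c - 5)*(c + 1)*(c + 4)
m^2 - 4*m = m*(m - 4)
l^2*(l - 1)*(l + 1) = l^4 - l^2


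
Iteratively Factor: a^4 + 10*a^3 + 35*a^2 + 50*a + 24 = (a + 2)*(a^3 + 8*a^2 + 19*a + 12) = (a + 1)*(a + 2)*(a^2 + 7*a + 12) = (a + 1)*(a + 2)*(a + 4)*(a + 3)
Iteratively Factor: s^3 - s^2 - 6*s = (s - 3)*(s^2 + 2*s) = (s - 3)*(s + 2)*(s)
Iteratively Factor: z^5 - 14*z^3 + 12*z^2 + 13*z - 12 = (z + 1)*(z^4 - z^3 - 13*z^2 + 25*z - 12) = (z + 1)*(z + 4)*(z^3 - 5*z^2 + 7*z - 3) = (z - 3)*(z + 1)*(z + 4)*(z^2 - 2*z + 1) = (z - 3)*(z - 1)*(z + 1)*(z + 4)*(z - 1)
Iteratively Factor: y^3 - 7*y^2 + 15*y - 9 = (y - 3)*(y^2 - 4*y + 3) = (y - 3)^2*(y - 1)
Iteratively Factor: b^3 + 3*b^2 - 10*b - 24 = (b - 3)*(b^2 + 6*b + 8) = (b - 3)*(b + 4)*(b + 2)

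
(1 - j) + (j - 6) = -5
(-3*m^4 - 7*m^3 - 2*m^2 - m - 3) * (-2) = 6*m^4 + 14*m^3 + 4*m^2 + 2*m + 6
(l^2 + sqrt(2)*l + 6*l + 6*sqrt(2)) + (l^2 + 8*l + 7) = 2*l^2 + sqrt(2)*l + 14*l + 7 + 6*sqrt(2)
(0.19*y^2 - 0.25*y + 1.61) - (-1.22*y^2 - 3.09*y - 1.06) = 1.41*y^2 + 2.84*y + 2.67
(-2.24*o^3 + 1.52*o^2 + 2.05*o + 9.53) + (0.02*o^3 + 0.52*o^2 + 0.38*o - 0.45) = -2.22*o^3 + 2.04*o^2 + 2.43*o + 9.08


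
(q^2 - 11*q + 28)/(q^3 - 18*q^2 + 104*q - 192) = (q - 7)/(q^2 - 14*q + 48)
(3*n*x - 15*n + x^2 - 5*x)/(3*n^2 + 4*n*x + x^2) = (x - 5)/(n + x)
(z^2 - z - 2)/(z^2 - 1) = (z - 2)/(z - 1)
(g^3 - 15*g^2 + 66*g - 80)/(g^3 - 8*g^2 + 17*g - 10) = (g - 8)/(g - 1)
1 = 1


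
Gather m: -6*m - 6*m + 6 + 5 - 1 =10 - 12*m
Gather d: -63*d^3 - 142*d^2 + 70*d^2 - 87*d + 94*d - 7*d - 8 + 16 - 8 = -63*d^3 - 72*d^2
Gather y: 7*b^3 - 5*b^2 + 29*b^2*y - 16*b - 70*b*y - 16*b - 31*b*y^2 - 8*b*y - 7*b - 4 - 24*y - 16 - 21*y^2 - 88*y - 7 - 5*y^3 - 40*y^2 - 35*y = 7*b^3 - 5*b^2 - 39*b - 5*y^3 + y^2*(-31*b - 61) + y*(29*b^2 - 78*b - 147) - 27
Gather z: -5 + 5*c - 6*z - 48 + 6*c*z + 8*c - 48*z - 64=13*c + z*(6*c - 54) - 117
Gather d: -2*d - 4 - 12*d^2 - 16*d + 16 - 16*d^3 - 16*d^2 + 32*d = -16*d^3 - 28*d^2 + 14*d + 12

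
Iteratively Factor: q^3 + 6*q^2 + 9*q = (q + 3)*(q^2 + 3*q) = q*(q + 3)*(q + 3)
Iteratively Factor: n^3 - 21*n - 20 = (n + 4)*(n^2 - 4*n - 5) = (n - 5)*(n + 4)*(n + 1)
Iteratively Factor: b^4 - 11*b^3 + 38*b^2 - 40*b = (b - 2)*(b^3 - 9*b^2 + 20*b) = (b - 5)*(b - 2)*(b^2 - 4*b) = b*(b - 5)*(b - 2)*(b - 4)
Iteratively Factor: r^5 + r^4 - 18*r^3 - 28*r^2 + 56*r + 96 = (r + 2)*(r^4 - r^3 - 16*r^2 + 4*r + 48) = (r - 4)*(r + 2)*(r^3 + 3*r^2 - 4*r - 12) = (r - 4)*(r + 2)*(r + 3)*(r^2 - 4) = (r - 4)*(r + 2)^2*(r + 3)*(r - 2)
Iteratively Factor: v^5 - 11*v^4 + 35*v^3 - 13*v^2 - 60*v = (v - 3)*(v^4 - 8*v^3 + 11*v^2 + 20*v) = v*(v - 3)*(v^3 - 8*v^2 + 11*v + 20) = v*(v - 4)*(v - 3)*(v^2 - 4*v - 5) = v*(v - 5)*(v - 4)*(v - 3)*(v + 1)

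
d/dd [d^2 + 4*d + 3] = 2*d + 4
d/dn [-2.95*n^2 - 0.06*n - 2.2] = -5.9*n - 0.06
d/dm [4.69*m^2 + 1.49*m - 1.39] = 9.38*m + 1.49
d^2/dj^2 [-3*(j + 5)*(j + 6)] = -6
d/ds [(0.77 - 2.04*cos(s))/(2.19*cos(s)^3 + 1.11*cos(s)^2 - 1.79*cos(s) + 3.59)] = (-8.9352*cos(s)^3 + 2.7945*cos(s)^2 + 1.7094*cos(s) + 5.9453)*sin(s)/(4.7961*cos(s)^6 + 4.8618*cos(s)^5 - 6.6081*cos(s)^4 + 11.7504*cos(s)^3 + 11.1739*cos(s)^2 - 12.8522*cos(s) + 12.8881)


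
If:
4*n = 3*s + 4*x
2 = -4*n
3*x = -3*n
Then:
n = -1/2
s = -4/3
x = 1/2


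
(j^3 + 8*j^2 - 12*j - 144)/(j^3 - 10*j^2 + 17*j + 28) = (j^2 + 12*j + 36)/(j^2 - 6*j - 7)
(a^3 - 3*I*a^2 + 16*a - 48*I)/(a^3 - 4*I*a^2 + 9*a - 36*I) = (a + 4*I)/(a + 3*I)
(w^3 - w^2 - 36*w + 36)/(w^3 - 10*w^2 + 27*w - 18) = (w + 6)/(w - 3)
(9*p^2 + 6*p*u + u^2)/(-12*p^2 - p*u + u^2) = (-3*p - u)/(4*p - u)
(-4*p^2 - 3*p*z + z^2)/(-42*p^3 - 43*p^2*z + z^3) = (-4*p + z)/(-42*p^2 - p*z + z^2)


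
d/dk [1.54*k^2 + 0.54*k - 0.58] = 3.08*k + 0.54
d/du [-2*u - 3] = -2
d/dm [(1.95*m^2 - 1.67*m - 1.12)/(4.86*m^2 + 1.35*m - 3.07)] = (10.7487*m^2 - 1.0866*m + 6.6389)/(23.6196*m^4 + 13.122*m^3 - 28.0179*m^2 - 8.289*m + 9.4249)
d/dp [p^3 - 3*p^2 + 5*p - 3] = 3*p^2 - 6*p + 5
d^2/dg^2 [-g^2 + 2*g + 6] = -2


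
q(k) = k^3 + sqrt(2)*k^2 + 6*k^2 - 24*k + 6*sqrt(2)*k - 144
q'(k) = 3*k^2 + 2*sqrt(2)*k + 12*k - 24 + 6*sqrt(2)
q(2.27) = -129.32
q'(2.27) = 33.60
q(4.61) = 40.02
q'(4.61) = 116.60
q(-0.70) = -129.85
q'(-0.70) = -24.42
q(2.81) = -106.86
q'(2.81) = 49.84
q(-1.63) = -103.34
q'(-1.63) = -31.71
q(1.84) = -141.22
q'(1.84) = 21.93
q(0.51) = -149.85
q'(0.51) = -7.17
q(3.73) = -46.82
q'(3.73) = 81.53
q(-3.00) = -57.73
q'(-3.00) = -33.00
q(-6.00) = 0.00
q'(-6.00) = 3.51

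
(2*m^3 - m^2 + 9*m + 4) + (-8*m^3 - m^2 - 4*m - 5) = -6*m^3 - 2*m^2 + 5*m - 1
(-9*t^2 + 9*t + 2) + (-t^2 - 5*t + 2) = -10*t^2 + 4*t + 4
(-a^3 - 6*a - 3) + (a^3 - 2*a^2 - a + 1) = -2*a^2 - 7*a - 2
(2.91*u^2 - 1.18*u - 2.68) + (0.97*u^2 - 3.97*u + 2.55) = 3.88*u^2 - 5.15*u - 0.13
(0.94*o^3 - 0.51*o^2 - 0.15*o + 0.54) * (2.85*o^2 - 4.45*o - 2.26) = 2.679*o^5 - 5.6365*o^4 - 0.2824*o^3 + 3.3591*o^2 - 2.064*o - 1.2204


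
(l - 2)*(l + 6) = l^2 + 4*l - 12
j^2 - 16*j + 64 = (j - 8)^2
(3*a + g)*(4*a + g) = 12*a^2 + 7*a*g + g^2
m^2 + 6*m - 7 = (m - 1)*(m + 7)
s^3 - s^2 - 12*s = s*(s - 4)*(s + 3)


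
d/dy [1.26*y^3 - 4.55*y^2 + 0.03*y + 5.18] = 3.78*y^2 - 9.1*y + 0.03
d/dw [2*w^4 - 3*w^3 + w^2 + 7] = w*(8*w^2 - 9*w + 2)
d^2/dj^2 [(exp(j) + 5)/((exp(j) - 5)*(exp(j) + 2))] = (exp(4*j) + 23*exp(3*j) + 15*exp(2*j) + 215*exp(j) - 50)*exp(j)/(exp(6*j) - 9*exp(5*j) - 3*exp(4*j) + 153*exp(3*j) + 30*exp(2*j) - 900*exp(j) - 1000)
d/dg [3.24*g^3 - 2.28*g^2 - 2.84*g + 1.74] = 9.72*g^2 - 4.56*g - 2.84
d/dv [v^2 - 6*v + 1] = 2*v - 6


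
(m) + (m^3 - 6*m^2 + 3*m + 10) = m^3 - 6*m^2 + 4*m + 10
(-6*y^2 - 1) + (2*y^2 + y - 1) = -4*y^2 + y - 2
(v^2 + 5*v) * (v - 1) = v^3 + 4*v^2 - 5*v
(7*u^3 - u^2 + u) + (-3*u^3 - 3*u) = 4*u^3 - u^2 - 2*u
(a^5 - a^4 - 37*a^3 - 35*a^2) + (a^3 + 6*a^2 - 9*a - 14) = a^5 - a^4 - 36*a^3 - 29*a^2 - 9*a - 14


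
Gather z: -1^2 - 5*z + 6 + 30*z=25*z + 5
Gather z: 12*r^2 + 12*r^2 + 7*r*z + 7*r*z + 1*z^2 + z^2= 24*r^2 + 14*r*z + 2*z^2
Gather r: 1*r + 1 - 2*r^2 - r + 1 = 2 - 2*r^2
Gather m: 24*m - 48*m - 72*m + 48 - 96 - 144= -96*m - 192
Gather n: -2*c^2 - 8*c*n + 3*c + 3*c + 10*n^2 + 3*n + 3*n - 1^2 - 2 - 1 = -2*c^2 + 6*c + 10*n^2 + n*(6 - 8*c) - 4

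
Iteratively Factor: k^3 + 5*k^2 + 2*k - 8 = (k - 1)*(k^2 + 6*k + 8) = (k - 1)*(k + 2)*(k + 4)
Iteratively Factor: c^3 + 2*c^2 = (c)*(c^2 + 2*c) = c^2*(c + 2)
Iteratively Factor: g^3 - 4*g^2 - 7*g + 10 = (g - 5)*(g^2 + g - 2) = (g - 5)*(g - 1)*(g + 2)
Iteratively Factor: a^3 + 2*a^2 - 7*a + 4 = (a - 1)*(a^2 + 3*a - 4) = (a - 1)^2*(a + 4)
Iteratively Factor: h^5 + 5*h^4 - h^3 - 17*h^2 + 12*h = (h - 1)*(h^4 + 6*h^3 + 5*h^2 - 12*h) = (h - 1)*(h + 3)*(h^3 + 3*h^2 - 4*h) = (h - 1)^2*(h + 3)*(h^2 + 4*h) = h*(h - 1)^2*(h + 3)*(h + 4)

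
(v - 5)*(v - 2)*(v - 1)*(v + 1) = v^4 - 7*v^3 + 9*v^2 + 7*v - 10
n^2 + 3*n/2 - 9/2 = (n - 3/2)*(n + 3)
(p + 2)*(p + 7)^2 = p^3 + 16*p^2 + 77*p + 98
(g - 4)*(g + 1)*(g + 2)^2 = g^4 + g^3 - 12*g^2 - 28*g - 16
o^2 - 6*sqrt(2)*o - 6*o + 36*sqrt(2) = (o - 6)*(o - 6*sqrt(2))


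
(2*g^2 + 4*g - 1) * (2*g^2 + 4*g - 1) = 4*g^4 + 16*g^3 + 12*g^2 - 8*g + 1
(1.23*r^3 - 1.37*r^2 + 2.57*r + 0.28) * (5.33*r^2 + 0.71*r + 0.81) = 6.5559*r^5 - 6.4288*r^4 + 13.7217*r^3 + 2.2074*r^2 + 2.2805*r + 0.2268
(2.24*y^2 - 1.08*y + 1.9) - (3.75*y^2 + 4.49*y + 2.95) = -1.51*y^2 - 5.57*y - 1.05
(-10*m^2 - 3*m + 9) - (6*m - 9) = -10*m^2 - 9*m + 18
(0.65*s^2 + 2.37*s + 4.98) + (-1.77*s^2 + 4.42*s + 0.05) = -1.12*s^2 + 6.79*s + 5.03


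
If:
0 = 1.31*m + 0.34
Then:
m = -0.26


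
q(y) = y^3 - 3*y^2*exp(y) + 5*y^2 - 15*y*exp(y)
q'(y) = -3*y^2*exp(y) + 3*y^2 - 21*y*exp(y) + 10*y - 15*exp(y)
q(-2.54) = 17.35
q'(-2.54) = -4.55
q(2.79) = -1000.92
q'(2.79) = -1527.07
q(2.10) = -333.96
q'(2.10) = -556.43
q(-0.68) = 6.46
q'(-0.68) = -6.48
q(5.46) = -39968.54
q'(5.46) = -51364.59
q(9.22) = -3970221.03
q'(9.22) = -4681108.18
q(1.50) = -116.46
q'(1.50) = -216.90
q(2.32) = -479.02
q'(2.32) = -773.36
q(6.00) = -79482.90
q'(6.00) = -100285.77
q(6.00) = -79482.90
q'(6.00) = -100285.77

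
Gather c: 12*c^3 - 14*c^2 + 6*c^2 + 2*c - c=12*c^3 - 8*c^2 + c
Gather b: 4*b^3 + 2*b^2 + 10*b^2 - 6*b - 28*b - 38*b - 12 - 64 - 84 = 4*b^3 + 12*b^2 - 72*b - 160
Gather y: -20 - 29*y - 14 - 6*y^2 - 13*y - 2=-6*y^2 - 42*y - 36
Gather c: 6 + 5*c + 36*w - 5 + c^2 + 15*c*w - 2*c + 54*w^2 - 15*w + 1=c^2 + c*(15*w + 3) + 54*w^2 + 21*w + 2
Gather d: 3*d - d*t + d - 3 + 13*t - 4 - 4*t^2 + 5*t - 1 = d*(4 - t) - 4*t^2 + 18*t - 8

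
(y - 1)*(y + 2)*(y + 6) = y^3 + 7*y^2 + 4*y - 12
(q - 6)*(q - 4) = q^2 - 10*q + 24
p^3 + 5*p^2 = p^2*(p + 5)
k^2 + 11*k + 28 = (k + 4)*(k + 7)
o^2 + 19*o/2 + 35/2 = (o + 5/2)*(o + 7)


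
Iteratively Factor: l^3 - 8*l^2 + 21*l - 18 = (l - 3)*(l^2 - 5*l + 6) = (l - 3)*(l - 2)*(l - 3)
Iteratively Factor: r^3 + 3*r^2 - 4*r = (r)*(r^2 + 3*r - 4) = r*(r - 1)*(r + 4)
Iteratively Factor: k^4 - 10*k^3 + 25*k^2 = (k - 5)*(k^3 - 5*k^2) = k*(k - 5)*(k^2 - 5*k) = k*(k - 5)^2*(k)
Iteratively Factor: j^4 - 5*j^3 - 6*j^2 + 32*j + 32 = (j - 4)*(j^3 - j^2 - 10*j - 8) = (j - 4)^2*(j^2 + 3*j + 2) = (j - 4)^2*(j + 2)*(j + 1)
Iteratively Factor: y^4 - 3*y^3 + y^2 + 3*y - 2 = (y - 2)*(y^3 - y^2 - y + 1) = (y - 2)*(y + 1)*(y^2 - 2*y + 1) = (y - 2)*(y - 1)*(y + 1)*(y - 1)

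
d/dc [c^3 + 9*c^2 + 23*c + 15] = 3*c^2 + 18*c + 23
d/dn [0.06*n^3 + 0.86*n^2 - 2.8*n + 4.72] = 0.18*n^2 + 1.72*n - 2.8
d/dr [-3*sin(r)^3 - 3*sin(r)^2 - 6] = -3*(3*sin(r) + 2)*sin(r)*cos(r)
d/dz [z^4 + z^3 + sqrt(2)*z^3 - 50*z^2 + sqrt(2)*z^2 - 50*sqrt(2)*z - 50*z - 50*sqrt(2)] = 4*z^3 + 3*z^2 + 3*sqrt(2)*z^2 - 100*z + 2*sqrt(2)*z - 50*sqrt(2) - 50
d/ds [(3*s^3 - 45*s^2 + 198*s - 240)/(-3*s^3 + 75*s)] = (-15*s^2 + 32*s + 80)/(s^2*(s^2 + 10*s + 25))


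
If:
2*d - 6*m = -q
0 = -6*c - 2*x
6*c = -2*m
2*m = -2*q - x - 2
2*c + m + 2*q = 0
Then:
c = 1/4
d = -37/16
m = -3/4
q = 1/8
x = -3/4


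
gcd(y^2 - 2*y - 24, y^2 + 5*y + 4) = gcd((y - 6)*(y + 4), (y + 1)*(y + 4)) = y + 4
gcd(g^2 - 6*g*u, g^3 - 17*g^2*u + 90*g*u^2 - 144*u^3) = -g + 6*u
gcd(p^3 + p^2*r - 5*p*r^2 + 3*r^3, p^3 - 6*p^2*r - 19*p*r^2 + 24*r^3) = p^2 + 2*p*r - 3*r^2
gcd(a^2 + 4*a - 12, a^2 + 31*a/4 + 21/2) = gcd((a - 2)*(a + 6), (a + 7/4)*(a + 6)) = a + 6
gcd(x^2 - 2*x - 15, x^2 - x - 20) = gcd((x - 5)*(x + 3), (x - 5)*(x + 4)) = x - 5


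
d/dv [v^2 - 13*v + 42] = 2*v - 13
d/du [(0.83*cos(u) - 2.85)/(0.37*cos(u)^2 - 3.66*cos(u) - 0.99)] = (0.3071*cos(u)^2 - 2.109*cos(u) + 11.2527)*sin(u)/(0.1369*cos(u)^4 - 2.7084*cos(u)^3 + 12.663*cos(u)^2 + 7.2468*cos(u) + 0.9801)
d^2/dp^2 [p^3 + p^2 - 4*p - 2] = 6*p + 2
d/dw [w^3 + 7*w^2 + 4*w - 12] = 3*w^2 + 14*w + 4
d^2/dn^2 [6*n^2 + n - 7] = 12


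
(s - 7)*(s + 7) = s^2 - 49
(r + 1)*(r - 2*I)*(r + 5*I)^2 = r^4 + r^3 + 8*I*r^3 - 5*r^2 + 8*I*r^2 - 5*r + 50*I*r + 50*I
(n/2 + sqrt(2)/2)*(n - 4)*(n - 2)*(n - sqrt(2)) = n^4/2 - 3*n^3 + 3*n^2 + 6*n - 8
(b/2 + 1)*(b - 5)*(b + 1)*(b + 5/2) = b^4/2 + b^3/4 - 9*b^2 - 85*b/4 - 25/2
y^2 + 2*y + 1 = (y + 1)^2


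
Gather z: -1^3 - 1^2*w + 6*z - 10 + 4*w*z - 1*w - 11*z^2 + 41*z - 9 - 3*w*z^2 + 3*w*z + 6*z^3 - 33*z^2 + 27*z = -2*w + 6*z^3 + z^2*(-3*w - 44) + z*(7*w + 74) - 20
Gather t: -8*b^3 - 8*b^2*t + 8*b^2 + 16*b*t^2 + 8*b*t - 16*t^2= -8*b^3 + 8*b^2 + t^2*(16*b - 16) + t*(-8*b^2 + 8*b)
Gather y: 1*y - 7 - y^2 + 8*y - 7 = -y^2 + 9*y - 14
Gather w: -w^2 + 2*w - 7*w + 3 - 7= -w^2 - 5*w - 4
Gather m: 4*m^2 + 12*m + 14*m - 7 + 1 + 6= 4*m^2 + 26*m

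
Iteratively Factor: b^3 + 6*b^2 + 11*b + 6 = (b + 1)*(b^2 + 5*b + 6) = (b + 1)*(b + 2)*(b + 3)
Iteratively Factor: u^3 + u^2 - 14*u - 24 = (u + 3)*(u^2 - 2*u - 8) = (u - 4)*(u + 3)*(u + 2)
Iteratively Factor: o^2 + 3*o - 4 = (o - 1)*(o + 4)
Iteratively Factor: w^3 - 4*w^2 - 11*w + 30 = (w - 5)*(w^2 + w - 6) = (w - 5)*(w + 3)*(w - 2)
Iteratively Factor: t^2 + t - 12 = (t + 4)*(t - 3)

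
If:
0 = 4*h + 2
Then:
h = -1/2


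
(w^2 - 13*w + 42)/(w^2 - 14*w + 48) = (w - 7)/(w - 8)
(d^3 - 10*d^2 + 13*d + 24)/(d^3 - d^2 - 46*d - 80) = (d^2 - 2*d - 3)/(d^2 + 7*d + 10)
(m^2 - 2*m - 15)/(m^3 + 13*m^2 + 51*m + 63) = (m - 5)/(m^2 + 10*m + 21)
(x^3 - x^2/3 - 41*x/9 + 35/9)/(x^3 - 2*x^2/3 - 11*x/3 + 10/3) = (x + 7/3)/(x + 2)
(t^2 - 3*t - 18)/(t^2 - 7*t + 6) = (t + 3)/(t - 1)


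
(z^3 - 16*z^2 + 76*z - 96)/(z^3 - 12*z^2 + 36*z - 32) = (z - 6)/(z - 2)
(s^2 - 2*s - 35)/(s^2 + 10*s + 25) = (s - 7)/(s + 5)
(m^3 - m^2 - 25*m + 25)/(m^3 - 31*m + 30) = (m + 5)/(m + 6)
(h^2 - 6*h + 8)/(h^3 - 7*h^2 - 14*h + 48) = (h - 4)/(h^2 - 5*h - 24)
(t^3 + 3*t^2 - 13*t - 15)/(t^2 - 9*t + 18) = (t^2 + 6*t + 5)/(t - 6)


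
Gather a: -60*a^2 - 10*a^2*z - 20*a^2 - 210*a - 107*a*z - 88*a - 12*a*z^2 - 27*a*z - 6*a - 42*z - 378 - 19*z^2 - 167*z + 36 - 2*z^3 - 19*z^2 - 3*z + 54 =a^2*(-10*z - 80) + a*(-12*z^2 - 134*z - 304) - 2*z^3 - 38*z^2 - 212*z - 288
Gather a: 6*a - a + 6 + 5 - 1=5*a + 10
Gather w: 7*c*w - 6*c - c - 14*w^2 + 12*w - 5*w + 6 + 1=-7*c - 14*w^2 + w*(7*c + 7) + 7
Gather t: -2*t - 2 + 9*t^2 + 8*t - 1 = 9*t^2 + 6*t - 3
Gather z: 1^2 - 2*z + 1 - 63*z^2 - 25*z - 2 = -63*z^2 - 27*z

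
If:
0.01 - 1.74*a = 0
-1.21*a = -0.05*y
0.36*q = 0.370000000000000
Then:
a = 0.01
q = 1.03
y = 0.14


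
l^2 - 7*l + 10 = (l - 5)*(l - 2)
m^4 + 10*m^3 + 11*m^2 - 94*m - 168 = (m - 3)*(m + 2)*(m + 4)*(m + 7)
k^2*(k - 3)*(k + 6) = k^4 + 3*k^3 - 18*k^2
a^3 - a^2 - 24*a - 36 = (a - 6)*(a + 2)*(a + 3)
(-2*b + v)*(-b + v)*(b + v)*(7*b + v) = 14*b^4 - 5*b^3*v - 15*b^2*v^2 + 5*b*v^3 + v^4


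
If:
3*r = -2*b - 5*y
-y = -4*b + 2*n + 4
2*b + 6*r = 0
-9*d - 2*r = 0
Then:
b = -5*y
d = -10*y/27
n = -21*y/2 - 2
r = 5*y/3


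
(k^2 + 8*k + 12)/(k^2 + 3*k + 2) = (k + 6)/(k + 1)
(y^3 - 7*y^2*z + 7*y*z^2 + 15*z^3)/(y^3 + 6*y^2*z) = (y^3 - 7*y^2*z + 7*y*z^2 + 15*z^3)/(y^2*(y + 6*z))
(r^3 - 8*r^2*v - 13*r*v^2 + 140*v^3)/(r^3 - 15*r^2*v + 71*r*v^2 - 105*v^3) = (r + 4*v)/(r - 3*v)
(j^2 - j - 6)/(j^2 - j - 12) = (-j^2 + j + 6)/(-j^2 + j + 12)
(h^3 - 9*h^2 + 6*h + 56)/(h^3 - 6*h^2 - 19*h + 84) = (h^2 - 2*h - 8)/(h^2 + h - 12)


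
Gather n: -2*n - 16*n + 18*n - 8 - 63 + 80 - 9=0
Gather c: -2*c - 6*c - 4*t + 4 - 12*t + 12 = -8*c - 16*t + 16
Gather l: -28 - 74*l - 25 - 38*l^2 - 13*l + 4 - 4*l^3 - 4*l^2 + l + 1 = -4*l^3 - 42*l^2 - 86*l - 48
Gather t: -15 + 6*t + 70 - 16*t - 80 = -10*t - 25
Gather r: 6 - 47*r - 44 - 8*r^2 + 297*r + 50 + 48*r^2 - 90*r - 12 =40*r^2 + 160*r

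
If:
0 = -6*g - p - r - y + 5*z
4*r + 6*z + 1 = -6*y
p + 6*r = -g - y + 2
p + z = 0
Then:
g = 22*z/19 + 1/190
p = -z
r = 3*z/19 + 77/190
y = -21*z/19 - 83/190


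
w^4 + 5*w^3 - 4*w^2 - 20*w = w*(w - 2)*(w + 2)*(w + 5)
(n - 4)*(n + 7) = n^2 + 3*n - 28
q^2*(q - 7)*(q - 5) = q^4 - 12*q^3 + 35*q^2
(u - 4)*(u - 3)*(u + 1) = u^3 - 6*u^2 + 5*u + 12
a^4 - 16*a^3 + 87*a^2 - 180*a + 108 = (a - 6)^2*(a - 3)*(a - 1)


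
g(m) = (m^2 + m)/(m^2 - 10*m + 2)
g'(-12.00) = -0.02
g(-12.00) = 0.50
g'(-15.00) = -0.02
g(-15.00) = 0.56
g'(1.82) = -0.16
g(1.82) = -0.40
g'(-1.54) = -0.08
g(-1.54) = 0.04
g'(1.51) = -0.15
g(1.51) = -0.35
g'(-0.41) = -0.04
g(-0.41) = -0.04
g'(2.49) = -0.20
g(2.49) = -0.52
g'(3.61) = -0.29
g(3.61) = -0.79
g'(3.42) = -0.27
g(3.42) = -0.74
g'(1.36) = -0.14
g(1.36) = -0.33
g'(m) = (10 - 2*m)*(m^2 + m)/(m^2 - 10*m + 2)^2 + (2*m + 1)/(m^2 - 10*m + 2) = (-11*m^2 + 4*m + 2)/(m^4 - 20*m^3 + 104*m^2 - 40*m + 4)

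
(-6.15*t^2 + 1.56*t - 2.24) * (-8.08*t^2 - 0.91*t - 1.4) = 49.692*t^4 - 7.0083*t^3 + 25.2896*t^2 - 0.1456*t + 3.136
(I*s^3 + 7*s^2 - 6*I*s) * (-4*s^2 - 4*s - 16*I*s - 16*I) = -4*I*s^5 - 12*s^4 - 4*I*s^4 - 12*s^3 - 88*I*s^3 - 96*s^2 - 88*I*s^2 - 96*s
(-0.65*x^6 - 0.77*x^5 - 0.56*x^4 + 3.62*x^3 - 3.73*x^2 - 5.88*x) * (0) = 0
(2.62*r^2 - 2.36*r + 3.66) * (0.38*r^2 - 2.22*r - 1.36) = 0.9956*r^4 - 6.7132*r^3 + 3.0668*r^2 - 4.9156*r - 4.9776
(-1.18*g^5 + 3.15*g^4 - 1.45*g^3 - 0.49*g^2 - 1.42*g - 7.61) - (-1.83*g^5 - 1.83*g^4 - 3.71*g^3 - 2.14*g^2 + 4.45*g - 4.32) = 0.65*g^5 + 4.98*g^4 + 2.26*g^3 + 1.65*g^2 - 5.87*g - 3.29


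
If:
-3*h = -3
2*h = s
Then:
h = 1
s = 2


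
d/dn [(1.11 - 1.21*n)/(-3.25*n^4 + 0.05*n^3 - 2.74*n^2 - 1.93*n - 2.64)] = (-11.7975*n^4 + 14.551*n^3 - 3.4819*n^2 + 6.0828*n + 5.3367)/(10.5625*n^8 - 0.325*n^7 + 17.8125*n^6 + 12.271*n^5 + 24.4746*n^4 + 10.3124*n^3 + 18.1921*n^2 + 10.1904*n + 6.9696)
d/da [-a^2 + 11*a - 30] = 11 - 2*a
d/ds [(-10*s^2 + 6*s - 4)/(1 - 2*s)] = 2*(10*s^2 - 10*s - 1)/(4*s^2 - 4*s + 1)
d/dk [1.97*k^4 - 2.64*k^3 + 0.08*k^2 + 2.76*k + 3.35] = 7.88*k^3 - 7.92*k^2 + 0.16*k + 2.76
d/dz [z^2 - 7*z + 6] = 2*z - 7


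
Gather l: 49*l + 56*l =105*l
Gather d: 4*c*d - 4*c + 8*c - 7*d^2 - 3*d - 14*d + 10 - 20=4*c - 7*d^2 + d*(4*c - 17) - 10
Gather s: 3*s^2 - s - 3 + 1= 3*s^2 - s - 2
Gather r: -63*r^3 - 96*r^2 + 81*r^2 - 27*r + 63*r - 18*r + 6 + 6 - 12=-63*r^3 - 15*r^2 + 18*r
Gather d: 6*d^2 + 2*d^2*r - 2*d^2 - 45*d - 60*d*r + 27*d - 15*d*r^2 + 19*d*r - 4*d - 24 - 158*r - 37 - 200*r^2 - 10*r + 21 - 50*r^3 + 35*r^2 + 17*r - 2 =d^2*(2*r + 4) + d*(-15*r^2 - 41*r - 22) - 50*r^3 - 165*r^2 - 151*r - 42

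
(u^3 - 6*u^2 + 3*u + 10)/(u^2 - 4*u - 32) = (-u^3 + 6*u^2 - 3*u - 10)/(-u^2 + 4*u + 32)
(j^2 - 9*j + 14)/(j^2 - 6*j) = (j^2 - 9*j + 14)/(j*(j - 6))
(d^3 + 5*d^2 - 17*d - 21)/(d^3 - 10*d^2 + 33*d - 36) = (d^2 + 8*d + 7)/(d^2 - 7*d + 12)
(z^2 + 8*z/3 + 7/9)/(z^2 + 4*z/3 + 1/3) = (z + 7/3)/(z + 1)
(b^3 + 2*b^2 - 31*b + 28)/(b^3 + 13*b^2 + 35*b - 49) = (b - 4)/(b + 7)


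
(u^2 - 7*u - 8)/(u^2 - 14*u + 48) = (u + 1)/(u - 6)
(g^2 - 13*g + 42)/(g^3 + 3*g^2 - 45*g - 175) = (g - 6)/(g^2 + 10*g + 25)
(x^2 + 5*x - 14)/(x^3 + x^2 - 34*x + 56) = 1/(x - 4)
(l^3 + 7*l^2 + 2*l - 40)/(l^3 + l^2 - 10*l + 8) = (l + 5)/(l - 1)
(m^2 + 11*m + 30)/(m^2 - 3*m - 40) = (m + 6)/(m - 8)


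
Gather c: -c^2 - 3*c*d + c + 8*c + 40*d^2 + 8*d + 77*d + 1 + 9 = -c^2 + c*(9 - 3*d) + 40*d^2 + 85*d + 10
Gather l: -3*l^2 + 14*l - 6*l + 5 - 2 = -3*l^2 + 8*l + 3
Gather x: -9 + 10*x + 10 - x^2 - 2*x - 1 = -x^2 + 8*x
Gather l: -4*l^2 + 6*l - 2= -4*l^2 + 6*l - 2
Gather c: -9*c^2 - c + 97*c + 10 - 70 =-9*c^2 + 96*c - 60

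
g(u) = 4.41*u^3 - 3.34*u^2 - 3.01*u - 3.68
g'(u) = 13.23*u^2 - 6.68*u - 3.01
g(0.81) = -5.97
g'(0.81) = 0.26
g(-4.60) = -489.76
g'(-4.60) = 307.66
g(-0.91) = -7.03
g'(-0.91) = 14.02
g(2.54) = 39.39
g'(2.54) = 65.38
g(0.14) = -4.15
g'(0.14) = -3.69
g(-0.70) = -4.72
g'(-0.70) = 8.15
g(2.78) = 56.89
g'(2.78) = 80.67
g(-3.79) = -280.33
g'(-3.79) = 212.34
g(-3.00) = -143.78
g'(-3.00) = 136.10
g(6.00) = 810.58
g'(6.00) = 433.19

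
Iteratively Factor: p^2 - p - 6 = (p - 3)*(p + 2)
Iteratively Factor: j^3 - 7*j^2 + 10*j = (j - 2)*(j^2 - 5*j) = j*(j - 2)*(j - 5)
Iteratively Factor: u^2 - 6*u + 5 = (u - 1)*(u - 5)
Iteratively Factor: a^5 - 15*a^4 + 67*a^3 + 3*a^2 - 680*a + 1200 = (a - 5)*(a^4 - 10*a^3 + 17*a^2 + 88*a - 240) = (a - 5)*(a + 3)*(a^3 - 13*a^2 + 56*a - 80) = (a - 5)*(a - 4)*(a + 3)*(a^2 - 9*a + 20) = (a - 5)^2*(a - 4)*(a + 3)*(a - 4)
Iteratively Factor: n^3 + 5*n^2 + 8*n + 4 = (n + 2)*(n^2 + 3*n + 2) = (n + 1)*(n + 2)*(n + 2)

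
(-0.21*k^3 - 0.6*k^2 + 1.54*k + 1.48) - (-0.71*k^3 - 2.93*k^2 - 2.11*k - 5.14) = 0.5*k^3 + 2.33*k^2 + 3.65*k + 6.62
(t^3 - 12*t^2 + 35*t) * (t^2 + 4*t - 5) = t^5 - 8*t^4 - 18*t^3 + 200*t^2 - 175*t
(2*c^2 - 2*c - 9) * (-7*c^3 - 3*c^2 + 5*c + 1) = -14*c^5 + 8*c^4 + 79*c^3 + 19*c^2 - 47*c - 9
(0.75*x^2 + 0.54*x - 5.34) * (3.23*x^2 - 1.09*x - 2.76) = 2.4225*x^4 + 0.9267*x^3 - 19.9068*x^2 + 4.3302*x + 14.7384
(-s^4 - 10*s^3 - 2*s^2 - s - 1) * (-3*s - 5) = 3*s^5 + 35*s^4 + 56*s^3 + 13*s^2 + 8*s + 5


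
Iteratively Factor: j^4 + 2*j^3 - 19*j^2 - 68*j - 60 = (j + 3)*(j^3 - j^2 - 16*j - 20) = (j + 2)*(j + 3)*(j^2 - 3*j - 10) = (j + 2)^2*(j + 3)*(j - 5)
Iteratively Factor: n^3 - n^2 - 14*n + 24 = (n - 2)*(n^2 + n - 12) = (n - 3)*(n - 2)*(n + 4)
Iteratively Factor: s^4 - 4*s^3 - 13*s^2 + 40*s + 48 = (s + 1)*(s^3 - 5*s^2 - 8*s + 48) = (s - 4)*(s + 1)*(s^2 - s - 12) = (s - 4)^2*(s + 1)*(s + 3)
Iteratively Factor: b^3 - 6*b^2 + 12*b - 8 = (b - 2)*(b^2 - 4*b + 4) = (b - 2)^2*(b - 2)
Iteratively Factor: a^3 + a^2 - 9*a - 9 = (a + 3)*(a^2 - 2*a - 3) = (a + 1)*(a + 3)*(a - 3)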